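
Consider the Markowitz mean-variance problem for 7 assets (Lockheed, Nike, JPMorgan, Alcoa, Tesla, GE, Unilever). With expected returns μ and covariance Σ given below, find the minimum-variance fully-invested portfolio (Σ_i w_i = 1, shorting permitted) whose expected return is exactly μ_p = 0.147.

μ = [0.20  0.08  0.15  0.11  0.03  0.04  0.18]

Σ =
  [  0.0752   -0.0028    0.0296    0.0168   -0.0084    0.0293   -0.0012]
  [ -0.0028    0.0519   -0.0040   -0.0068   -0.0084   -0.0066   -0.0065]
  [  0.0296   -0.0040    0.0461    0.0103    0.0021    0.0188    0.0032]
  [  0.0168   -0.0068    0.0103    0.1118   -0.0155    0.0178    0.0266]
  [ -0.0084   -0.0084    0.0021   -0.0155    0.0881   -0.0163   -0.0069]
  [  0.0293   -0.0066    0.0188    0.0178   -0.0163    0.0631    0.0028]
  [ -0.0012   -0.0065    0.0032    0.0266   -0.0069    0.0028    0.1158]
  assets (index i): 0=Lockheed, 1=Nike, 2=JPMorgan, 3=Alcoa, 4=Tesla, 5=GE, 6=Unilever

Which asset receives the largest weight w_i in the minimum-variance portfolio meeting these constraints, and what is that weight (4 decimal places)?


p=Σ⁻¹μ = [2.2469  2.1007  2.0796  0.4347  0.7582  -0.8072  1.6030]
q=Σ⁻¹𝟙 = [4.2147  27.5148  11.9206  6.8411  18.9241  15.7733  9.0691]
a=μᵀp=1.256184  b=𝟙ᵀp=8.415826  c=𝟙ᵀq=94.257699  D=ac−b²=47.578883
λ₁=(c·0.147−b)/D = (94.257699·0.147−8.415826)/47.578883 = 0.114338
λ₂=(a−b·0.147)/D = (1.256184−8.415826·0.147)/47.578883 = 0.000401
w* = 0.114338·p + 0.000401·q:
  w_0 = 0.114338·2.2469 + 0.000401·4.2147 = 0.2586  (Lockheed)
  w_1 = 0.114338·2.1007 + 0.000401·27.5148 = 0.2512  (Nike)
  w_2 = 0.114338·2.0796 + 0.000401·11.9206 = 0.2426  (JPMorgan)
  w_3 = 0.114338·0.4347 + 0.000401·6.8411 = 0.0524  (Alcoa)
  w_4 = 0.114338·0.7582 + 0.000401·18.9241 = 0.0943  (Tesla)
  w_5 = 0.114338·-0.8072 + 0.000401·15.7733 = -0.0860  (GE)
  w_6 = 0.114338·1.6030 + 0.000401·9.0691 = 0.1869  (Unilever)
Σw_i=1.0000  μᵀw=0.1470
σ²=wᵀΣw=λ₁·μ_p+λ₂ = 0.114338·0.147 + 0.000401 = 0.017208 ≈ 0.0172

Lockheed (0.2586)


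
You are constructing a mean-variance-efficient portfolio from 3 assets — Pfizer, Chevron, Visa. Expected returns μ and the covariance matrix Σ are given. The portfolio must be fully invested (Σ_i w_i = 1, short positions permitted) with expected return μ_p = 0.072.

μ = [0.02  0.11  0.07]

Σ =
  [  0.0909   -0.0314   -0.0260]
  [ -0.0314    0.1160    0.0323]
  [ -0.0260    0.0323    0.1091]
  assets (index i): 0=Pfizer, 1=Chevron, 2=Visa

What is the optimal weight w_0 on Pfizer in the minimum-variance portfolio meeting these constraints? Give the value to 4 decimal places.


p=Σ⁻¹μ = [0.7121  0.9974  0.5161]
q=Σ⁻¹𝟙 = [17.5645  10.5251  10.2357]
a=μᵀp=0.160075  b=𝟙ᵀp=2.225554  c=𝟙ᵀq=38.325378  D=ac−b²=1.181864
λ₁=(c·0.072−b)/D = (38.325378·0.072−2.225554)/1.181864 = 0.451722
λ₂=(a−b·0.072)/D = (0.160075−2.225554·0.072)/1.181864 = -0.000139
w* = 0.451722·p + -0.000139·q:
  w_0 = 0.451722·0.7121 + -0.000139·17.5645 = 0.3192  (Pfizer)
  w_1 = 0.451722·0.9974 + -0.000139·10.5251 = 0.4491  (Chevron)
  w_2 = 0.451722·0.5161 + -0.000139·10.2357 = 0.2317  (Visa)
Σw_i=1.0000  μᵀw=0.0720
σ²=wᵀΣw=λ₁·μ_p+λ₂ = 0.451722·0.072 + -0.000139 = 0.032385 ≈ 0.0324

0.3192


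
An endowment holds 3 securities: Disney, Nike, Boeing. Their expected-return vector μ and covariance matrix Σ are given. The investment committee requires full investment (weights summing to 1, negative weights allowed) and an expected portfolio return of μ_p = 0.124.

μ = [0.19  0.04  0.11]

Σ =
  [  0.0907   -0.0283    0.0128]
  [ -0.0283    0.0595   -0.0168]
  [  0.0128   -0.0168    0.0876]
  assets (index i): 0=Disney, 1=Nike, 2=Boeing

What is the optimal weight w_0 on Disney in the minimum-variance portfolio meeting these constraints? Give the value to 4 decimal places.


0.4651

g=Σ⁻¹μ = [2.6245  2.2909  1.3116]
h=Σ⁻¹𝟙 = [18.2067  29.5379  14.4200]
a=μᵀg=0.734568  b=𝟙ᵀg=6.226986  c=𝟙ᵀh=62.164581  D=ac−b²=6.888735
λ₁=(c·0.124−b)/D = (62.164581·0.124−6.226986)/6.888735 = 0.215050
λ₂=(a−b·0.124)/D = (0.734568−6.226986·0.124)/6.888735 = -0.005455
w* = 0.215050·g + -0.005455·h:
  w_0 = 0.215050·2.6245 + -0.005455·18.2067 = 0.4651  (Disney)
  w_1 = 0.215050·2.2909 + -0.005455·29.5379 = 0.3315  (Nike)
  w_2 = 0.215050·1.3116 + -0.005455·14.4200 = 0.2034  (Boeing)
Σw_i=1.0000  μᵀw=0.1240
σ²=wᵀΣw=λ₁·μ_p+λ₂ = 0.215050·0.124 + -0.005455 = 0.021211 ≈ 0.0212


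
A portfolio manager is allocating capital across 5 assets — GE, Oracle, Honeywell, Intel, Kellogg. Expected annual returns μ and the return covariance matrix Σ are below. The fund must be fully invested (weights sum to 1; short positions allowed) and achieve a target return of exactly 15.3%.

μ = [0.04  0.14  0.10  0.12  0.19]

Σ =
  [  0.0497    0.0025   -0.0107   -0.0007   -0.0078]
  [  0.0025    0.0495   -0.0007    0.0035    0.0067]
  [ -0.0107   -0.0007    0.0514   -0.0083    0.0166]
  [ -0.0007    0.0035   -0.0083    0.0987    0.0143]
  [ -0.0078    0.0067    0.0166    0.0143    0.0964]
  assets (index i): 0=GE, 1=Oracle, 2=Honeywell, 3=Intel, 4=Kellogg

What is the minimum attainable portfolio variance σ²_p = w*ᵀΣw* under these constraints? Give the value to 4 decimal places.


0.0282

p=Σ⁻¹μ = [1.3404  2.5215  1.9846  1.1001  1.3992]
q=Σ⁻¹𝟙 = [25.6131  17.7729  25.1160  11.0347  5.2488]
a=μᵀp=1.002946  b=𝟙ᵀp=8.345768  c=𝟙ᵀq=84.785549  D=ac−b²=15.383458
λ₁=(c·0.153−b)/D = (84.785549·0.153−8.345768)/15.383458 = 0.300740
λ₂=(a−b·0.153)/D = (1.002946−8.345768·0.153)/15.383458 = -0.017809
w* = 0.300740·p + -0.017809·q:
  w_0 = 0.300740·1.3404 + -0.017809·25.6131 = -0.0530  (GE)
  w_1 = 0.300740·2.5215 + -0.017809·17.7729 = 0.4418  (Oracle)
  w_2 = 0.300740·1.9846 + -0.017809·25.1160 = 0.1496  (Honeywell)
  w_3 = 0.300740·1.1001 + -0.017809·11.0347 = 0.1343  (Intel)
  w_4 = 0.300740·1.3992 + -0.017809·5.2488 = 0.3273  (Kellogg)
Σw_i=1.0000  μᵀw=0.1530
σ²=wᵀΣw=λ₁·μ_p+λ₂ = 0.300740·0.153 + -0.017809 = 0.028205 ≈ 0.0282


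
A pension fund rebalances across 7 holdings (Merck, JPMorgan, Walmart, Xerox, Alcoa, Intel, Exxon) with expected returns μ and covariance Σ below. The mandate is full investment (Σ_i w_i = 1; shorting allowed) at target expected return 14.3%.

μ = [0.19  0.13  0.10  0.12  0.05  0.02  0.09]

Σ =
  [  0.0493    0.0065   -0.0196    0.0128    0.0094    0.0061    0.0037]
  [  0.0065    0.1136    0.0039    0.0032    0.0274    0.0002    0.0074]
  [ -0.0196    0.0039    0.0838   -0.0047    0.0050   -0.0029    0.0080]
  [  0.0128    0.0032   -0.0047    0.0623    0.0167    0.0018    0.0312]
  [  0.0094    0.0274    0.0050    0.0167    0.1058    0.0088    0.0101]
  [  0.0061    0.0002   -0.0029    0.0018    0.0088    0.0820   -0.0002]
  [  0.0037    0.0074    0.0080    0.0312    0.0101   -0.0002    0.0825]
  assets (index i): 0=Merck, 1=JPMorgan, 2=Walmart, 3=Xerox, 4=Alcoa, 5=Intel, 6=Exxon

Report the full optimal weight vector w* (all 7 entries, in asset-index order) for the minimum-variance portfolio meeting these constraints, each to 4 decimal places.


0.4500  0.0962  0.2565  0.1331  -0.0260  0.0493  0.0408

g=Σ⁻¹μ = [4.4018  0.8789  2.2548  1.1626  -0.4580  0.0182  0.2124]
h=Σ⁻¹𝟙 = [21.7644  5.7758  16.9744  8.9380  2.4086  10.7206  5.3320]
a=μᵀg=1.312181  b=𝟙ᵀg=8.470810  c=𝟙ᵀh=71.913773  D=ac−b²=22.609269
λ₁=(c·0.143−b)/D = (71.913773·0.143−8.470810)/22.609269 = 0.080182
λ₂=(a−b·0.143)/D = (1.312181−8.470810·0.143)/22.609269 = 0.004461
w* = 0.080182·g + 0.004461·h:
  w_0 = 0.080182·4.4018 + 0.004461·21.7644 = 0.4500  (Merck)
  w_1 = 0.080182·0.8789 + 0.004461·5.7758 = 0.0962  (JPMorgan)
  w_2 = 0.080182·2.2548 + 0.004461·16.9744 = 0.2565  (Walmart)
  w_3 = 0.080182·1.1626 + 0.004461·8.9380 = 0.1331  (Xerox)
  w_4 = 0.080182·-0.4580 + 0.004461·2.4086 = -0.0260  (Alcoa)
  w_5 = 0.080182·0.0182 + 0.004461·10.7206 = 0.0493  (Intel)
  w_6 = 0.080182·0.2124 + 0.004461·5.3320 = 0.0408  (Exxon)
Σw_i=1.0000  μᵀw=0.1430
σ²=wᵀΣw=λ₁·μ_p+λ₂ = 0.080182·0.143 + 0.004461 = 0.015927 ≈ 0.0159


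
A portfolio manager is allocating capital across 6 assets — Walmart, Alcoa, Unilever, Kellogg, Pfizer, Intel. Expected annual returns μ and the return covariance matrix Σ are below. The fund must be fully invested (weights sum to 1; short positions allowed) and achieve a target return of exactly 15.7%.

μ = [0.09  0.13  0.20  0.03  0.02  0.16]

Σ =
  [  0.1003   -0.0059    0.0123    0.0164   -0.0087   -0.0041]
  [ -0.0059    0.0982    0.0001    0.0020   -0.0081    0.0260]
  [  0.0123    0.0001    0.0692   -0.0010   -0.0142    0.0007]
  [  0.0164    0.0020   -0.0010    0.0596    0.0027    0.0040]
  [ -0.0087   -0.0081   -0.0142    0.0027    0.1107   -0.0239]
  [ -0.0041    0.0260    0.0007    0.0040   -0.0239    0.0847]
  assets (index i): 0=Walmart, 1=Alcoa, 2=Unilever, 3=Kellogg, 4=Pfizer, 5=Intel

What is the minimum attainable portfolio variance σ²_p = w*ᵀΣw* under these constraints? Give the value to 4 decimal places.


0.0226

p=Σ⁻¹μ = [0.7400  0.9465  2.9653  0.1396  1.0981  1.9130]
q=Σ⁻¹𝟙 = [8.1819  8.1379  16.0882  12.9682  14.8588  13.1517]
a=μᵀp=1.114931  b=𝟙ᵀp=7.802435  c=𝟙ᵀq=73.386648  D=ac−b²=20.943082
λ₁=(c·0.157−b)/D = (73.386648·0.157−7.802435)/20.943082 = 0.177589
λ₂=(a−b·0.157)/D = (1.114931−7.802435·0.157)/20.943082 = -0.005255
w* = 0.177589·p + -0.005255·q:
  w_0 = 0.177589·0.7400 + -0.005255·8.1819 = 0.0884  (Walmart)
  w_1 = 0.177589·0.9465 + -0.005255·8.1379 = 0.1253  (Alcoa)
  w_2 = 0.177589·2.9653 + -0.005255·16.0882 = 0.4421  (Unilever)
  w_3 = 0.177589·0.1396 + -0.005255·12.9682 = -0.0434  (Kellogg)
  w_4 = 0.177589·1.0981 + -0.005255·14.8588 = 0.1169  (Pfizer)
  w_5 = 0.177589·1.9130 + -0.005255·13.1517 = 0.2706  (Intel)
Σw_i=1.0000  μᵀw=0.1570
σ²=wᵀΣw=λ₁·μ_p+λ₂ = 0.177589·0.157 + -0.005255 = 0.022627 ≈ 0.0226


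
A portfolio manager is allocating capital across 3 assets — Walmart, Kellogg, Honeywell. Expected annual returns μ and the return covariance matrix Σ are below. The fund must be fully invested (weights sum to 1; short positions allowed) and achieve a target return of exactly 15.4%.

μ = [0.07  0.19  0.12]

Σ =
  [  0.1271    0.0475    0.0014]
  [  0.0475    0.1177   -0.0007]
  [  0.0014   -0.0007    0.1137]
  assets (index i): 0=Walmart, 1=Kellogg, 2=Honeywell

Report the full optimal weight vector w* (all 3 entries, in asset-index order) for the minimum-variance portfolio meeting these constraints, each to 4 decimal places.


0.0602  0.5287  0.4111

g=Σ⁻¹μ = [-0.0785  1.6523  1.0665]
h=Σ⁻¹𝟙 = [5.3894  6.3733  8.7680]
a=μᵀg=0.436427  b=𝟙ᵀg=2.640345  c=𝟙ᵀh=20.530677  D=ac−b²=1.988722
λ₁=(c·0.154−b)/D = (20.530677·0.154−2.640345)/1.988722 = 0.262168
λ₂=(a−b·0.154)/D = (0.436427−2.640345·0.154)/1.988722 = 0.014992
w* = 0.262168·g + 0.014992·h:
  w_0 = 0.262168·-0.0785 + 0.014992·5.3894 = 0.0602  (Walmart)
  w_1 = 0.262168·1.6523 + 0.014992·6.3733 = 0.5287  (Kellogg)
  w_2 = 0.262168·1.0665 + 0.014992·8.7680 = 0.4111  (Honeywell)
Σw_i=1.0000  μᵀw=0.1540
σ²=wᵀΣw=λ₁·μ_p+λ₂ = 0.262168·0.154 + 0.014992 = 0.055365 ≈ 0.0554


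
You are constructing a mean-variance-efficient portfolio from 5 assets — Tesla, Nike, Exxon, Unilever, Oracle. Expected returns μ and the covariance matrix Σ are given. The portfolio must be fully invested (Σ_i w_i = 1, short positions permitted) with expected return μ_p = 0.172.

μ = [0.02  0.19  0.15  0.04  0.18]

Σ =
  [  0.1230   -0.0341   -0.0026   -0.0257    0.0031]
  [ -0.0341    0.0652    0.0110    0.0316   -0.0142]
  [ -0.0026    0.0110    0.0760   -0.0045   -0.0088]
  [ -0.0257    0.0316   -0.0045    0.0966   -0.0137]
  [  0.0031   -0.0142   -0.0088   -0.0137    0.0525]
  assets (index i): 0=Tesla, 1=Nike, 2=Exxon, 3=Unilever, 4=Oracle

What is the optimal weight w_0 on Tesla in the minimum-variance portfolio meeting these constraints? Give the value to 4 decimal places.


0.0752

x=Σ⁻¹μ = [1.2895  4.2420  1.9768  0.1524  4.8709]
y=Σ⁻¹𝟙 = [16.3492  21.8342  14.7347  12.4589  29.7089]
a=μᵀx=2.011156  b=𝟙ᵀx=12.531639  c=𝟙ᵀy=95.085885  D=ac−b²=34.190564
λ₁=(c·0.172−b)/D = (95.085885·0.172−12.531639)/34.190564 = 0.111818
λ₂=(a−b·0.172)/D = (2.011156−12.531639·0.172)/34.190564 = -0.004220
w* = 0.111818·x + -0.004220·y:
  w_0 = 0.111818·1.2895 + -0.004220·16.3492 = 0.0752  (Tesla)
  w_1 = 0.111818·4.2420 + -0.004220·21.8342 = 0.3822  (Nike)
  w_2 = 0.111818·1.9768 + -0.004220·14.7347 = 0.1589  (Exxon)
  w_3 = 0.111818·0.1524 + -0.004220·12.4589 = -0.0355  (Unilever)
  w_4 = 0.111818·4.8709 + -0.004220·29.7089 = 0.4193  (Oracle)
Σw_i=1.0000  μᵀw=0.1720
σ²=wᵀΣw=λ₁·μ_p+λ₂ = 0.111818·0.172 + -0.004220 = 0.015013 ≈ 0.0150


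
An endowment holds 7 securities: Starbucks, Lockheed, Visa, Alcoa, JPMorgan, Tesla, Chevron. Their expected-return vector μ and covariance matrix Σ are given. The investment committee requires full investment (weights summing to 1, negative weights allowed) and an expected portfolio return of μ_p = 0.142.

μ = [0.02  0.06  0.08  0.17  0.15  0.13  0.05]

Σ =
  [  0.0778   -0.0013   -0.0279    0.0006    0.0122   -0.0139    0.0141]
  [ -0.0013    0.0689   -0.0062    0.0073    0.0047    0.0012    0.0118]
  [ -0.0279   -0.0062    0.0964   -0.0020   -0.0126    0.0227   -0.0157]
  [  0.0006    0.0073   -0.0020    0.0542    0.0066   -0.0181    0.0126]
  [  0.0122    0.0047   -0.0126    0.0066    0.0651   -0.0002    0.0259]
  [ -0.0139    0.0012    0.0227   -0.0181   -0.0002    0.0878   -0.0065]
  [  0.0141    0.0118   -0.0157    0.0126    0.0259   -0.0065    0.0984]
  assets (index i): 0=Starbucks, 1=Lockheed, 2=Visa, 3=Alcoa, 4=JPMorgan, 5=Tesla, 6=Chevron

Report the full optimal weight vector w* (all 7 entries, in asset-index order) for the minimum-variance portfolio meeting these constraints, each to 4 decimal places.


0.0556  0.0402  0.0820  0.4062  0.2370  0.2296  -0.0505

p=Σ⁻¹μ = [0.6521  0.4612  0.8451  3.6276  2.1047  2.0831  -0.3867]
q=Σ⁻¹𝟙 = [18.7297  12.5034  15.6143  19.7639  10.3495  14.5540  4.1772]
a=μᵀp=1.292186  b=𝟙ᵀp=9.387111  c=𝟙ᵀq=95.692039  D=ac−b²=35.534085
λ₁=(c·0.142−b)/D = (95.692039·0.142−9.387111)/35.534085 = 0.118229
λ₂=(a−b·0.142)/D = (1.292186−9.387111·0.142)/35.534085 = -0.001148
w* = 0.118229·p + -0.001148·q:
  w_0 = 0.118229·0.6521 + -0.001148·18.7297 = 0.0556  (Starbucks)
  w_1 = 0.118229·0.4612 + -0.001148·12.5034 = 0.0402  (Lockheed)
  w_2 = 0.118229·0.8451 + -0.001148·15.6143 = 0.0820  (Visa)
  w_3 = 0.118229·3.6276 + -0.001148·19.7639 = 0.4062  (Alcoa)
  w_4 = 0.118229·2.1047 + -0.001148·10.3495 = 0.2370  (JPMorgan)
  w_5 = 0.118229·2.0831 + -0.001148·14.5540 = 0.2296  (Tesla)
  w_6 = 0.118229·-0.3867 + -0.001148·4.1772 = -0.0505  (Chevron)
Σw_i=1.0000  μᵀw=0.1420
σ²=wᵀΣw=λ₁·μ_p+λ₂ = 0.118229·0.142 + -0.001148 = 0.015641 ≈ 0.0156


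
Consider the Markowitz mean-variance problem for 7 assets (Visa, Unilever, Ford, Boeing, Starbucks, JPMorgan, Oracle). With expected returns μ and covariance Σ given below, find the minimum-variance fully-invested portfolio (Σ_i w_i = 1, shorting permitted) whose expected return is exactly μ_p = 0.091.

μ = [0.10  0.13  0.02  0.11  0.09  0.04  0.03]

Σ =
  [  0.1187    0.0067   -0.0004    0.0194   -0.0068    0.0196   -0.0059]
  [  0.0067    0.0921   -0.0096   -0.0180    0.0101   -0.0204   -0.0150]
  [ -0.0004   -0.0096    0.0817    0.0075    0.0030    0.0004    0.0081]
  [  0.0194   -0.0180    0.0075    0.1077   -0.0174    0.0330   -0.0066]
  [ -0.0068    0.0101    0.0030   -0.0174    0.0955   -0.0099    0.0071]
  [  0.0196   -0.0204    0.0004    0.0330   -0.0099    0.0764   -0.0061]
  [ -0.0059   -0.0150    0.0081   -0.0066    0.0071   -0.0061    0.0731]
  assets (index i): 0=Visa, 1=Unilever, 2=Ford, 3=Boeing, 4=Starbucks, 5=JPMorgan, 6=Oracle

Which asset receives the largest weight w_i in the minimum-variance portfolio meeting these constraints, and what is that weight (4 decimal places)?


Unilever (0.2859)

x=Σ⁻¹μ = [0.5520  1.7829  0.2167  1.2635  1.0058  0.5097  0.8557]
y=Σ⁻¹𝟙 = [4.8676  18.6291  11.4433  8.6540  10.3832  15.7766  17.7168]
a=μᵀx=0.566882  b=𝟙ᵀx=6.186408  c=𝟙ᵀy=87.470626  D=ac−b²=11.313849
λ₁=(c·0.091−b)/D = (87.470626·0.091−6.186408)/11.313849 = 0.156748
λ₂=(a−b·0.091)/D = (0.566882−6.186408·0.091)/11.313849 = 0.000346
w* = 0.156748·x + 0.000346·y:
  w_0 = 0.156748·0.5520 + 0.000346·4.8676 = 0.0882  (Visa)
  w_1 = 0.156748·1.7829 + 0.000346·18.6291 = 0.2859  (Unilever)
  w_2 = 0.156748·0.2167 + 0.000346·11.4433 = 0.0379  (Ford)
  w_3 = 0.156748·1.2635 + 0.000346·8.6540 = 0.2011  (Boeing)
  w_4 = 0.156748·1.0058 + 0.000346·10.3832 = 0.1613  (Starbucks)
  w_5 = 0.156748·0.5097 + 0.000346·15.7766 = 0.0854  (JPMorgan)
  w_6 = 0.156748·0.8557 + 0.000346·17.7168 = 0.1403  (Oracle)
Σw_i=1.0000  μᵀw=0.0910
σ²=wᵀΣw=λ₁·μ_p+λ₂ = 0.156748·0.091 + 0.000346 = 0.014610 ≈ 0.0146


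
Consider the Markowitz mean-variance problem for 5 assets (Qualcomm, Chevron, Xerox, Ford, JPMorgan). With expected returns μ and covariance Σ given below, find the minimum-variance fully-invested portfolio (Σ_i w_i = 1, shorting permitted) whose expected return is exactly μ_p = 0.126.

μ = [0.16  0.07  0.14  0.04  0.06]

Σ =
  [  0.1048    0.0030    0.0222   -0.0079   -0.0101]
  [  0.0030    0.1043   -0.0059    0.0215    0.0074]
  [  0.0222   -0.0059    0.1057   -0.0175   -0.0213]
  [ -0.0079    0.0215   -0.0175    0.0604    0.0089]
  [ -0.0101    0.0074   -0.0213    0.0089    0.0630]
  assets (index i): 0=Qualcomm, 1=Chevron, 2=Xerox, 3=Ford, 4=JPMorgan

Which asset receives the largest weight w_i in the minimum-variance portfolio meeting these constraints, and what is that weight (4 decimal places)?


u=Σ⁻¹μ = [1.4096  0.4209  1.5070  0.9109  1.5097]
v=Σ⁻¹𝟙 = [9.4800  5.2019  14.5033  17.3117  19.2397]
a=μᵀu=0.593005  b=𝟙ᵀu=5.758237  c=𝟙ᵀv=65.736498  D=ac−b²=5.824780
λ₁=(c·0.126−b)/D = (65.736498·0.126−5.758237)/5.824780 = 0.433418
λ₂=(a−b·0.126)/D = (0.593005−5.758237·0.126)/5.824780 = -0.022753
w* = 0.433418·u + -0.022753·v:
  w_0 = 0.433418·1.4096 + -0.022753·9.4800 = 0.3952  (Qualcomm)
  w_1 = 0.433418·0.4209 + -0.022753·5.2019 = 0.0641  (Chevron)
  w_2 = 0.433418·1.5070 + -0.022753·14.5033 = 0.3232  (Xerox)
  w_3 = 0.433418·0.9109 + -0.022753·17.3117 = 0.0009  (Ford)
  w_4 = 0.433418·1.5097 + -0.022753·19.2397 = 0.2166  (JPMorgan)
Σw_i=1.0000  μᵀw=0.1260
σ²=wᵀΣw=λ₁·μ_p+λ₂ = 0.433418·0.126 + -0.022753 = 0.031857 ≈ 0.0319

Qualcomm (0.3952)


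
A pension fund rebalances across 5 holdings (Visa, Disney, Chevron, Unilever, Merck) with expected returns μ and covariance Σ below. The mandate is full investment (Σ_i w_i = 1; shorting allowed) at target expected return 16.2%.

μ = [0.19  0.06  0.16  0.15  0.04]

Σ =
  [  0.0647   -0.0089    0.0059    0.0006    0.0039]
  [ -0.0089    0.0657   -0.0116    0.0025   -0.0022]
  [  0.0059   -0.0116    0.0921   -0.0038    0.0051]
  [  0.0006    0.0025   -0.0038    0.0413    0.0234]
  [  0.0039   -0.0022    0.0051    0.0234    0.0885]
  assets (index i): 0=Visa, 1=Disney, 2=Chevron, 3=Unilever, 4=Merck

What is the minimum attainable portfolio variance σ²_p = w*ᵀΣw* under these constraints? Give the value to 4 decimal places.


0.0169

x=Σ⁻¹μ = [2.9744  1.4736  1.9515  4.1641  -0.8559]
y=Σ⁻¹𝟙 = [16.4281  19.0544  12.8284  21.3598  4.6622]
a=μᵀx=1.556158  b=𝟙ᵀx=9.707607  c=𝟙ᵀy=74.332952  D=ac−b²=21.436188
λ₁=(c·0.162−b)/D = (74.332952·0.162−9.707607)/21.436188 = 0.108897
λ₂=(a−b·0.162)/D = (1.556158−9.707607·0.162)/21.436188 = -0.000769
w* = 0.108897·x + -0.000769·y:
  w_0 = 0.108897·2.9744 + -0.000769·16.4281 = 0.3113  (Visa)
  w_1 = 0.108897·1.4736 + -0.000769·19.0544 = 0.1458  (Disney)
  w_2 = 0.108897·1.9515 + -0.000769·12.8284 = 0.2027  (Chevron)
  w_3 = 0.108897·4.1641 + -0.000769·21.3598 = 0.4370  (Unilever)
  w_4 = 0.108897·-0.8559 + -0.000769·4.6622 = -0.0968  (Merck)
Σw_i=1.0000  μᵀw=0.1620
σ²=wᵀΣw=λ₁·μ_p+λ₂ = 0.108897·0.162 + -0.000769 = 0.016873 ≈ 0.0169


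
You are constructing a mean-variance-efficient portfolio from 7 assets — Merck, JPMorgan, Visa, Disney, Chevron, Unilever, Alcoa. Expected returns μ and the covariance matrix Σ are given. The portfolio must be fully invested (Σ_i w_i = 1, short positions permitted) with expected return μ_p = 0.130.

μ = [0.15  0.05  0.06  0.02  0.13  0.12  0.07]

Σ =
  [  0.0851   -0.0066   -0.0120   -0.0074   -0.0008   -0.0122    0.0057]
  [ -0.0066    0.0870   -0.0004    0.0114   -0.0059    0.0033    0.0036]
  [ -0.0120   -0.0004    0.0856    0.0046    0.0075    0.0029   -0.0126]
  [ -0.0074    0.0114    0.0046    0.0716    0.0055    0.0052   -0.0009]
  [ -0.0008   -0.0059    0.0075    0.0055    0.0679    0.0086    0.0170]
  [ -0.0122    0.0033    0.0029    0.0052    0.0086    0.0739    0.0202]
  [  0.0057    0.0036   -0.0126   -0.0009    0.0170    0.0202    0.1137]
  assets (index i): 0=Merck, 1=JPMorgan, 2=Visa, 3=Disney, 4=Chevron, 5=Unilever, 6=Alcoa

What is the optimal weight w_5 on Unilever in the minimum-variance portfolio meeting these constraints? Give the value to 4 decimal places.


0.2836

u=Σ⁻¹μ = [2.2046  0.7850  0.8049  0.0760  1.6934  1.7154  0.0121]
v=Σ⁻¹𝟙 = [16.8806  11.3887  12.9473  11.4569  10.7100  11.7674  5.4218]
a=μᵀu=0.846598  b=𝟙ᵀu=7.291419  c=𝟙ᵀv=80.572687  D=ac−b²=15.047900
λ₁=(c·0.130−b)/D = (80.572687·0.130−7.291419)/15.047900 = 0.211527
λ₂=(a−b·0.130)/D = (0.846598−7.291419·0.130)/15.047900 = -0.006731
w* = 0.211527·u + -0.006731·v:
  w_0 = 0.211527·2.2046 + -0.006731·16.8806 = 0.3527  (Merck)
  w_1 = 0.211527·0.7850 + -0.006731·11.3887 = 0.0894  (JPMorgan)
  w_2 = 0.211527·0.8049 + -0.006731·12.9473 = 0.0831  (Visa)
  w_3 = 0.211527·0.0760 + -0.006731·11.4569 = -0.0610  (Disney)
  w_4 = 0.211527·1.6934 + -0.006731·10.7100 = 0.2861  (Chevron)
  w_5 = 0.211527·1.7154 + -0.006731·11.7674 = 0.2836  (Unilever)
  w_6 = 0.211527·0.0121 + -0.006731·5.4218 = -0.0339  (Alcoa)
Σw_i=1.0000  μᵀw=0.1300
σ²=wᵀΣw=λ₁·μ_p+λ₂ = 0.211527·0.130 + -0.006731 = 0.020768 ≈ 0.0208


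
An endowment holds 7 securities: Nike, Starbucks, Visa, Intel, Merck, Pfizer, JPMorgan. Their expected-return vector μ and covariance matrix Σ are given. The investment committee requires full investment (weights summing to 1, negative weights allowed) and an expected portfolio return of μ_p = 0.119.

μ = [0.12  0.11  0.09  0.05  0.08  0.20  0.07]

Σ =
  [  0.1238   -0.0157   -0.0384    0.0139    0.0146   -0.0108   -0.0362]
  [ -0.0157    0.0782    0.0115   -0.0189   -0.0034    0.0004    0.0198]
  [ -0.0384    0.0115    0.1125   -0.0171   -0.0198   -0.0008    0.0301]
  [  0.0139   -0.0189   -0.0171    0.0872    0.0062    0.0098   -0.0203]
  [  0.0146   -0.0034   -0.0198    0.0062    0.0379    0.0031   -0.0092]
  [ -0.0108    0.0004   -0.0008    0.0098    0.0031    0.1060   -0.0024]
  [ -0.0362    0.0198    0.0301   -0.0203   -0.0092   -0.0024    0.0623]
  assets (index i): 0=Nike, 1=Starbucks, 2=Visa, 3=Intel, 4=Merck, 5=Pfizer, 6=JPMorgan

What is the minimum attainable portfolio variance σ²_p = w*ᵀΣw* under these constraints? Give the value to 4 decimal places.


x=Σ⁻¹μ = [1.9066  1.4313  1.3812  0.8847  2.3623  1.9765  1.8225]
y=Σ⁻¹𝟙 = [16.8550  13.0884  14.7629  17.0865  31.3178  9.2861  25.1028]
a=μᵀx=1.266636  b=𝟙ᵀx=11.765149  c=𝟙ᵀy=127.499528  D=ac−b²=23.076709
λ₁=(c·0.119−b)/D = (127.499528·0.119−11.765149)/23.076709 = 0.147651
λ₂=(a−b·0.119)/D = (1.266636−11.765149·0.119)/23.076709 = -0.005781
w* = 0.147651·x + -0.005781·y:
  w_0 = 0.147651·1.9066 + -0.005781·16.8550 = 0.1841  (Nike)
  w_1 = 0.147651·1.4313 + -0.005781·13.0884 = 0.1357  (Starbucks)
  w_2 = 0.147651·1.3812 + -0.005781·14.7629 = 0.1186  (Visa)
  w_3 = 0.147651·0.8847 + -0.005781·17.0865 = 0.0318  (Intel)
  w_4 = 0.147651·2.3623 + -0.005781·31.3178 = 0.1677  (Merck)
  w_5 = 0.147651·1.9765 + -0.005781·9.2861 = 0.2381  (Pfizer)
  w_6 = 0.147651·1.8225 + -0.005781·25.1028 = 0.1240  (JPMorgan)
Σw_i=1.0000  μᵀw=0.1190
σ²=wᵀΣw=λ₁·μ_p+λ₂ = 0.147651·0.119 + -0.005781 = 0.011789 ≈ 0.0118

0.0118


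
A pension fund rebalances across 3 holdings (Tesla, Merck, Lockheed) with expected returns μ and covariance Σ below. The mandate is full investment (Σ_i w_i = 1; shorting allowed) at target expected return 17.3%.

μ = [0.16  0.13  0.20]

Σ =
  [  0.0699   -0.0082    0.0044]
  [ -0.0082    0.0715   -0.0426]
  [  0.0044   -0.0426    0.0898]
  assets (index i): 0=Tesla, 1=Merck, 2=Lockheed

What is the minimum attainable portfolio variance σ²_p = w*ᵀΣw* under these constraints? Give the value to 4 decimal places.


0.0210

g=Σ⁻¹μ = [2.5669  4.6902  4.3264]
h=Σ⁻¹𝟙 = [16.3396  30.6928  24.8955]
a=μᵀg=1.885710  b=𝟙ᵀg=11.583510  c=𝟙ᵀh=71.927956  D=ac−b²=1.457557
λ₁=(c·0.173−b)/D = (71.927956·0.173−11.583510)/1.457557 = 0.590046
λ₂=(a−b·0.173)/D = (1.885710−11.583510·0.173)/1.457557 = -0.081120
w* = 0.590046·g + -0.081120·h:
  w_0 = 0.590046·2.5669 + -0.081120·16.3396 = 0.1891  (Tesla)
  w_1 = 0.590046·4.6902 + -0.081120·30.6928 = 0.2777  (Merck)
  w_2 = 0.590046·4.3264 + -0.081120·24.8955 = 0.5332  (Lockheed)
Σw_i=1.0000  μᵀw=0.1730
σ²=wᵀΣw=λ₁·μ_p+λ₂ = 0.590046·0.173 + -0.081120 = 0.020958 ≈ 0.0210


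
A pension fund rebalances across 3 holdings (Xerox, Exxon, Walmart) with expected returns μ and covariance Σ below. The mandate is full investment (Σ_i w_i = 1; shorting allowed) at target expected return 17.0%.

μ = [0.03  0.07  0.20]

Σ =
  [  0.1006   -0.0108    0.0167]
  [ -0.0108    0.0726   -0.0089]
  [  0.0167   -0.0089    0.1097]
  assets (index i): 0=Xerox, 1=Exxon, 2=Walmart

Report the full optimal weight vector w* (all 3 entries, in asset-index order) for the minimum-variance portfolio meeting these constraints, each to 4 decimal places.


-0.0809  0.3366  0.7443

g=Σ⁻¹μ = [0.1124  1.2144  1.9046]
h=Σ⁻¹𝟙 = [10.2238  16.3847  8.8887]
a=μᵀg=0.469293  b=𝟙ᵀg=3.231372  c=𝟙ᵀh=35.497111  D=ac−b²=6.216770
λ₁=(c·0.170−b)/D = (35.497111·0.170−3.231372)/6.216770 = 0.450899
λ₂=(a−b·0.170)/D = (0.469293−3.231372·0.170)/6.216770 = -0.012875
w* = 0.450899·g + -0.012875·h:
  w_0 = 0.450899·0.1124 + -0.012875·10.2238 = -0.0809  (Xerox)
  w_1 = 0.450899·1.2144 + -0.012875·16.3847 = 0.3366  (Exxon)
  w_2 = 0.450899·1.9046 + -0.012875·8.8887 = 0.7443  (Walmart)
Σw_i=1.0000  μᵀw=0.1700
σ²=wᵀΣw=λ₁·μ_p+λ₂ = 0.450899·0.170 + -0.012875 = 0.063778 ≈ 0.0638


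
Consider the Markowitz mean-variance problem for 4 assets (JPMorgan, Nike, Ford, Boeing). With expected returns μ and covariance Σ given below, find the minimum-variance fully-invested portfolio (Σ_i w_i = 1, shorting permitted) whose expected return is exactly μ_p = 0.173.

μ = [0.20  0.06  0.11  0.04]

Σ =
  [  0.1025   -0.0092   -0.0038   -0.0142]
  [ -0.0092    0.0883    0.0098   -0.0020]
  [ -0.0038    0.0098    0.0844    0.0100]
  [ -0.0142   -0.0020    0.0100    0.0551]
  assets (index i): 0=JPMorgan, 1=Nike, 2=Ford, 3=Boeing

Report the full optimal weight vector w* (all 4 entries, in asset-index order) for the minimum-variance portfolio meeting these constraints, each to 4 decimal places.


x=Σ⁻¹μ = [2.2215  0.8055  1.1778  1.1139]
y=Σ⁻¹𝟙 = [14.0402  12.3006  8.6053  20.6519]
a=μᵀx=0.666747  b=𝟙ᵀx=5.318739  c=𝟙ᵀy=55.598006  D=ac−b²=8.780840
λ₁=(c·0.173−b)/D = (55.598006·0.173−5.318739)/8.780840 = 0.489670
λ₂=(a−b·0.173)/D = (0.666747−5.318739·0.173)/8.780840 = -0.028858
w* = 0.489670·x + -0.028858·y:
  w_0 = 0.489670·2.2215 + -0.028858·14.0402 = 0.6826  (JPMorgan)
  w_1 = 0.489670·0.8055 + -0.028858·12.3006 = 0.0394  (Nike)
  w_2 = 0.489670·1.1778 + -0.028858·8.6053 = 0.3284  (Ford)
  w_3 = 0.489670·1.1139 + -0.028858·20.6519 = -0.0505  (Boeing)
Σw_i=1.0000  μᵀw=0.1730
σ²=wᵀΣw=λ₁·μ_p+λ₂ = 0.489670·0.173 + -0.028858 = 0.055855 ≈ 0.0559

0.6826  0.0394  0.3284  -0.0505


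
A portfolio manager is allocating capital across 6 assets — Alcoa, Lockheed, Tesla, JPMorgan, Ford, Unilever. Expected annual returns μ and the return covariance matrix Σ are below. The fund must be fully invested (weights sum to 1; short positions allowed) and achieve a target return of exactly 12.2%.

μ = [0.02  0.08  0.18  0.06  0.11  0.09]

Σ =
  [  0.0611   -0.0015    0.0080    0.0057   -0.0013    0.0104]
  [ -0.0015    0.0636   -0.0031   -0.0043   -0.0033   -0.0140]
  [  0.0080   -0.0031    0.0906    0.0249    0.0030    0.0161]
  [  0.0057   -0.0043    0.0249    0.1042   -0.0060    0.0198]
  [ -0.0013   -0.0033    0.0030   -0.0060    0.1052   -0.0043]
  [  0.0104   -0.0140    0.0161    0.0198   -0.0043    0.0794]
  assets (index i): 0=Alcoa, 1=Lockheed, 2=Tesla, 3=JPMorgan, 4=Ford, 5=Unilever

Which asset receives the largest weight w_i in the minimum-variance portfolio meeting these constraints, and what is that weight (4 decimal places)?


x=Σ⁻¹μ = [-0.0388  1.6497  1.7944  0.0698  1.0950  1.1075]
y=Σ⁻¹𝟙 = [13.6177  20.0107  6.2195  6.5359  10.9894  12.0433]
a=μᵀx=0.678503  b=𝟙ᵀx=5.677594  c=𝟙ᵀy=69.416428  D=ac−b²=14.864186
λ₁=(c·0.122−b)/D = (69.416428·0.122−5.677594)/14.864186 = 0.187781
λ₂=(a−b·0.122)/D = (0.678503−5.677594·0.122)/14.864186 = -0.000953
w* = 0.187781·x + -0.000953·y:
  w_0 = 0.187781·-0.0388 + -0.000953·13.6177 = -0.0203  (Alcoa)
  w_1 = 0.187781·1.6497 + -0.000953·20.0107 = 0.2907  (Lockheed)
  w_2 = 0.187781·1.7944 + -0.000953·6.2195 = 0.3310  (Tesla)
  w_3 = 0.187781·0.0698 + -0.000953·6.5359 = 0.0069  (JPMorgan)
  w_4 = 0.187781·1.0950 + -0.000953·10.9894 = 0.1951  (Ford)
  w_5 = 0.187781·1.1075 + -0.000953·12.0433 = 0.1965  (Unilever)
Σw_i=1.0000  μᵀw=0.1220
σ²=wᵀΣw=λ₁·μ_p+λ₂ = 0.187781·0.122 + -0.000953 = 0.021956 ≈ 0.0220

Tesla (0.3310)


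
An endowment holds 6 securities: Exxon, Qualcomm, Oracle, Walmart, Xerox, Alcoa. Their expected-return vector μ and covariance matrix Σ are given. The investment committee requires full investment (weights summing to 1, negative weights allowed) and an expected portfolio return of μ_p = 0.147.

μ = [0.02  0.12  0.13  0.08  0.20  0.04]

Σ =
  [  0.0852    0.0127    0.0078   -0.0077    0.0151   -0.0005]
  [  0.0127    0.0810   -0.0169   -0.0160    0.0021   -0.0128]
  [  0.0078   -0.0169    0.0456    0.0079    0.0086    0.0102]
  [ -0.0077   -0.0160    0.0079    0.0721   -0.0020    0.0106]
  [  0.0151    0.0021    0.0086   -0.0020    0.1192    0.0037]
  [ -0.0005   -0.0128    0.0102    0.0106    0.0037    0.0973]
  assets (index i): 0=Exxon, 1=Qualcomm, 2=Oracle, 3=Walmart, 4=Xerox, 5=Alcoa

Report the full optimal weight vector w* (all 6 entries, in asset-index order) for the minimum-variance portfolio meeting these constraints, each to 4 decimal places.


-0.1152  0.3206  0.4413  0.1415  0.2105  0.0014

p=Σ⁻¹μ = [-0.5944  2.5115  3.3436  1.2495  1.4826  0.1954]
q=Σ⁻¹𝟙 = [7.1398  20.2280  22.5310  15.5237  5.4929  8.7132]
a=μᵀp=1.128452  b=𝟙ᵀp=8.188189  c=𝟙ᵀq=79.628583  D=ac−b²=22.810635
λ₁=(c·0.147−b)/D = (79.628583·0.147−8.188189)/22.810635 = 0.154192
λ₂=(a−b·0.147)/D = (1.128452−8.188189·0.147)/22.810635 = -0.003297
w* = 0.154192·p + -0.003297·q:
  w_0 = 0.154192·-0.5944 + -0.003297·7.1398 = -0.1152  (Exxon)
  w_1 = 0.154192·2.5115 + -0.003297·20.2280 = 0.3206  (Qualcomm)
  w_2 = 0.154192·3.3436 + -0.003297·22.5310 = 0.4413  (Oracle)
  w_3 = 0.154192·1.2495 + -0.003297·15.5237 = 0.1415  (Walmart)
  w_4 = 0.154192·1.4826 + -0.003297·5.4929 = 0.2105  (Xerox)
  w_5 = 0.154192·0.1954 + -0.003297·8.7132 = 0.0014  (Alcoa)
Σw_i=1.0000  μᵀw=0.1470
σ²=wᵀΣw=λ₁·μ_p+λ₂ = 0.154192·0.147 + -0.003297 = 0.019369 ≈ 0.0194


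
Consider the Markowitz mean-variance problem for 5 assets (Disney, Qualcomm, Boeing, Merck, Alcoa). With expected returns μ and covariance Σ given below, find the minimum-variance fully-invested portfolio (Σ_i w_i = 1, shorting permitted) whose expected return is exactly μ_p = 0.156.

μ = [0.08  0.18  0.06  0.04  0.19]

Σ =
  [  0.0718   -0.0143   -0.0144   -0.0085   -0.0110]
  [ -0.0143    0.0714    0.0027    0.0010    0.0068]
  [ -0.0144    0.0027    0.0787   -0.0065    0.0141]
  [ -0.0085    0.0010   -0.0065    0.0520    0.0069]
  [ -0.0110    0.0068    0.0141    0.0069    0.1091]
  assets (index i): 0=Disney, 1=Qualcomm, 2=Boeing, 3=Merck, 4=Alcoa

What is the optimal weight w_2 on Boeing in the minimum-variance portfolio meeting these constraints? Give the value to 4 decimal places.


0.0275

p=Σ⁻¹μ = [2.1993  2.7612  0.8600  0.9683  1.6188]
q=Σ⁻¹𝟙 = [24.7830  17.3231  17.4292  24.2250  6.8003]
a=μᵀp=1.070862  b=𝟙ᵀp=8.407607  c=𝟙ᵀq=90.560609  D=ac−b²=26.290078
λ₁=(c·0.156−b)/D = (90.560609·0.156−8.407607)/26.290078 = 0.217567
λ₂=(a−b·0.156)/D = (1.070862−8.407607·0.156)/26.290078 = -0.009156
w* = 0.217567·p + -0.009156·q:
  w_0 = 0.217567·2.1993 + -0.009156·24.7830 = 0.2516  (Disney)
  w_1 = 0.217567·2.7612 + -0.009156·17.3231 = 0.4421  (Qualcomm)
  w_2 = 0.217567·0.8600 + -0.009156·17.4292 = 0.0275  (Boeing)
  w_3 = 0.217567·0.9683 + -0.009156·24.2250 = -0.0111  (Merck)
  w_4 = 0.217567·1.6188 + -0.009156·6.8003 = 0.2899  (Alcoa)
Σw_i=1.0000  μᵀw=0.1560
σ²=wᵀΣw=λ₁·μ_p+λ₂ = 0.217567·0.156 + -0.009156 = 0.024784 ≈ 0.0248


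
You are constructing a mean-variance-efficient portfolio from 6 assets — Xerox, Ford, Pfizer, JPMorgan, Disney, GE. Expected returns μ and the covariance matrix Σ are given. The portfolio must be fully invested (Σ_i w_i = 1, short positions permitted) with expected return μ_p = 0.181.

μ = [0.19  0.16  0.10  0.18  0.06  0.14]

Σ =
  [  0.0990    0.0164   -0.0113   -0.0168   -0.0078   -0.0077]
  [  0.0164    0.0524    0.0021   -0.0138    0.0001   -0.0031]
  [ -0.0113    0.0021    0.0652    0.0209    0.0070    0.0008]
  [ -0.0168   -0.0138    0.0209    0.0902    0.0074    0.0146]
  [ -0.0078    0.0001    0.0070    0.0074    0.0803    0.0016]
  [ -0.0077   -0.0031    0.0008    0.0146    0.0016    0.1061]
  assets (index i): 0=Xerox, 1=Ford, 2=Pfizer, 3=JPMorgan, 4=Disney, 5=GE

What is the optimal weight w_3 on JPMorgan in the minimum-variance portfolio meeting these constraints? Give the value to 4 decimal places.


0.3519

p=Σ⁻¹μ = [2.0669  3.0667  0.9482  2.3827  0.6177  1.2148]
q=Σ⁻¹𝟙 = [11.8942  18.2725  11.9783  10.9243  11.3545  9.0573]
a=μᵀp=1.614224  b=𝟙ᵀp=10.297002  c=𝟙ᵀq=73.481167  D=ac−b²=12.586835
λ₁=(c·0.181−b)/D = (73.481167·0.181−10.297002)/12.586835 = 0.238590
λ₂=(a−b·0.181)/D = (1.614224−10.297002·0.181)/12.586835 = -0.019825
w* = 0.238590·p + -0.019825·q:
  w_0 = 0.238590·2.0669 + -0.019825·11.8942 = 0.2573  (Xerox)
  w_1 = 0.238590·3.0667 + -0.019825·18.2725 = 0.3694  (Ford)
  w_2 = 0.238590·0.9482 + -0.019825·11.9783 = -0.0112  (Pfizer)
  w_3 = 0.238590·2.3827 + -0.019825·10.9243 = 0.3519  (JPMorgan)
  w_4 = 0.238590·0.6177 + -0.019825·11.3545 = -0.0777  (Disney)
  w_5 = 0.238590·1.2148 + -0.019825·9.0573 = 0.1103  (GE)
Σw_i=1.0000  μᵀw=0.1810
σ²=wᵀΣw=λ₁·μ_p+λ₂ = 0.238590·0.181 + -0.019825 = 0.023360 ≈ 0.0234


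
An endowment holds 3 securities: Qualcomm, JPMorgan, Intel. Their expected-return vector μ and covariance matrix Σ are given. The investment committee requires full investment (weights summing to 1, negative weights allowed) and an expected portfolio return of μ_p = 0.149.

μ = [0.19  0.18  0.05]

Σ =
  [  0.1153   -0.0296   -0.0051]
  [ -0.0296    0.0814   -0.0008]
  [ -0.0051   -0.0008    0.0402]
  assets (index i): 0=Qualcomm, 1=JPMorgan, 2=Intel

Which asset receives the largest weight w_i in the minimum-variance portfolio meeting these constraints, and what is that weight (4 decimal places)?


JPMorgan (0.4081)

g=Σ⁻¹μ = [2.5276  3.1464  1.6271]
h=Σ⁻¹𝟙 = [14.4402  17.8020  27.0619]
a=μᵀg=1.127952  b=𝟙ᵀg=7.301079  c=𝟙ᵀh=59.303990  D=ac−b²=13.586309
λ₁=(c·0.149−b)/D = (59.303990·0.149−7.301079)/13.586309 = 0.112997
λ₂=(a−b·0.149)/D = (1.127952−7.301079·0.149)/13.586309 = 0.002951
w* = 0.112997·g + 0.002951·h:
  w_0 = 0.112997·2.5276 + 0.002951·14.4402 = 0.3282  (Qualcomm)
  w_1 = 0.112997·3.1464 + 0.002951·17.8020 = 0.4081  (JPMorgan)
  w_2 = 0.112997·1.6271 + 0.002951·27.0619 = 0.2637  (Intel)
Σw_i=1.0000  μᵀw=0.1490
σ²=wᵀΣw=λ₁·μ_p+λ₂ = 0.112997·0.149 + 0.002951 = 0.019787 ≈ 0.0198


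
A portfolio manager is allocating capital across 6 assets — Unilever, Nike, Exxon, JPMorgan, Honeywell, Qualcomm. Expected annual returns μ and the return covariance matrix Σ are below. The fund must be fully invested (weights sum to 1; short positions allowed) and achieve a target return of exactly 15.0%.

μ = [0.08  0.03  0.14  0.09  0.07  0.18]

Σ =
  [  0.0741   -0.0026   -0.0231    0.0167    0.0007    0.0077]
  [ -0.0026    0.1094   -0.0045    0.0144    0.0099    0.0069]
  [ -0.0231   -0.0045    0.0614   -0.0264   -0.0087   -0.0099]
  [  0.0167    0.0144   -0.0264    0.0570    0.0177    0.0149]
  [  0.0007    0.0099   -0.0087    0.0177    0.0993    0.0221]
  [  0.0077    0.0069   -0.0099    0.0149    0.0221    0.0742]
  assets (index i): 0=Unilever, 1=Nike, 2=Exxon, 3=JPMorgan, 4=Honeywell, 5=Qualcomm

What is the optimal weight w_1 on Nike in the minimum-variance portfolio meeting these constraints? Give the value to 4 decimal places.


p=Σ⁻¹μ = [1.6381  0.0106  4.3479  2.4707  0.1203  2.3030]
q=Σ⁻¹𝟙 = [18.8488  6.9450  35.9686  22.5425  6.3161  9.2663]
a=μᵀp=1.385410  b=𝟙ᵀp=10.890751  c=𝟙ᵀq=99.887373  D=ac−b²=19.776529
λ₁=(c·0.150−b)/D = (99.887373·0.150−10.890751)/19.776529 = 0.206930
λ₂=(a−b·0.150)/D = (1.385410−10.890751·0.150)/19.776529 = -0.012550
w* = 0.206930·p + -0.012550·q:
  w_0 = 0.206930·1.6381 + -0.012550·18.8488 = 0.1024  (Unilever)
  w_1 = 0.206930·0.0106 + -0.012550·6.9450 = -0.0850  (Nike)
  w_2 = 0.206930·4.3479 + -0.012550·35.9686 = 0.4483  (Exxon)
  w_3 = 0.206930·2.4707 + -0.012550·22.5425 = 0.2283  (JPMorgan)
  w_4 = 0.206930·0.1203 + -0.012550·6.3161 = -0.0544  (Honeywell)
  w_5 = 0.206930·2.3030 + -0.012550·9.2663 = 0.3603  (Qualcomm)
Σw_i=1.0000  μᵀw=0.1500
σ²=wᵀΣw=λ₁·μ_p+λ₂ = 0.206930·0.150 + -0.012550 = 0.018489 ≈ 0.0185

-0.0850


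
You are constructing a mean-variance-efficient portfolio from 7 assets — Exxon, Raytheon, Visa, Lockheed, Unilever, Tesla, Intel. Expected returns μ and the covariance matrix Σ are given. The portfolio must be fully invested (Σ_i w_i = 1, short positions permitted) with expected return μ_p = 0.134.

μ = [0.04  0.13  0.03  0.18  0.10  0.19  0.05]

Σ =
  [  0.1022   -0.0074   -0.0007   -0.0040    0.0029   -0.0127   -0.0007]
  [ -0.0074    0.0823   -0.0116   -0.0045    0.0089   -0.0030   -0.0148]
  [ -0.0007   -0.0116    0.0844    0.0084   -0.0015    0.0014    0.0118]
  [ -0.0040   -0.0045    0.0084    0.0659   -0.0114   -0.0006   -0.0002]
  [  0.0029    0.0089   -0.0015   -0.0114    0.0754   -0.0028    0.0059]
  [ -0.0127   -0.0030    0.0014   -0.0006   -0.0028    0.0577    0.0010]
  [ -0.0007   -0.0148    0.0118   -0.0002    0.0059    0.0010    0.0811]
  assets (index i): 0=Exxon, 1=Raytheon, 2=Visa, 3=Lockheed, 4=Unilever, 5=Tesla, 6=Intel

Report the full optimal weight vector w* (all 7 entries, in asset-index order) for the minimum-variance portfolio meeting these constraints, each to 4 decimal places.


p=Σ⁻¹μ = [1.0855  1.9839  0.1699  3.2272  1.6169  3.7289  0.8076]
q=Σ⁻¹𝟙 = [14.2640  17.6026  10.6213  18.4495  13.4336  21.7479  12.9205]
a=μᵀp=1.797884  b=𝟙ᵀp=12.619932  c=𝟙ᵀq=109.039395  D=ac−b²=36.777464
λ₁=(c·0.134−b)/D = (109.039395·0.134−12.619932)/36.777464 = 0.054146
λ₂=(a−b·0.134)/D = (1.797884−12.619932·0.134)/36.777464 = 0.002904
w* = 0.054146·p + 0.002904·q:
  w_0 = 0.054146·1.0855 + 0.002904·14.2640 = 0.1002  (Exxon)
  w_1 = 0.054146·1.9839 + 0.002904·17.6026 = 0.1585  (Raytheon)
  w_2 = 0.054146·0.1699 + 0.002904·10.6213 = 0.0400  (Visa)
  w_3 = 0.054146·3.2272 + 0.002904·18.4495 = 0.2283  (Lockheed)
  w_4 = 0.054146·1.6169 + 0.002904·13.4336 = 0.1266  (Unilever)
  w_5 = 0.054146·3.7289 + 0.002904·21.7479 = 0.2651  (Tesla)
  w_6 = 0.054146·0.8076 + 0.002904·12.9205 = 0.0813  (Intel)
Σw_i=1.0000  μᵀw=0.1340
σ²=wᵀΣw=λ₁·μ_p+λ₂ = 0.054146·0.134 + 0.002904 = 0.010160 ≈ 0.0102

0.1002  0.1585  0.0400  0.2283  0.1266  0.2651  0.0813
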